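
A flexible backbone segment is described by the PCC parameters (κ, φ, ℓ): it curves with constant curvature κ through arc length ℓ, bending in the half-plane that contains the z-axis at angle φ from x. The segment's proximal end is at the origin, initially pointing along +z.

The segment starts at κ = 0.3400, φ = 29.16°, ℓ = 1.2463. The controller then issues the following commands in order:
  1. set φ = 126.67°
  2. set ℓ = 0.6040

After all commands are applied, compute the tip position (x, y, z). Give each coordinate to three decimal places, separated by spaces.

initial: κ=0.3400, φ=29.16°, ℓ=1.2463
cmd 1: set φ=126.67° → (κ,φ,ℓ)=(0.3400,126.67°,1.2463) → tip=(-0.1553,0.2086,1.2093)
cmd 2: set ℓ=0.6040 → (κ,φ,ℓ)=(0.3400,126.67°,0.6040) → tip=(-0.0369,0.0496,0.5998)

-0.037 0.050 0.600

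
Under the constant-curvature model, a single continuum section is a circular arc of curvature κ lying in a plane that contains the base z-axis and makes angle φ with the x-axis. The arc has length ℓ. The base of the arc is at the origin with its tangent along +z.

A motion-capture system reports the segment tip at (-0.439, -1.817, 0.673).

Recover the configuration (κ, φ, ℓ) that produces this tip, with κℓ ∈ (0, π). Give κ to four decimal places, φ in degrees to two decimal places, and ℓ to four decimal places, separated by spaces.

ρ = √(x²+y²) = √(-0.439² + -1.817²) = 1.86928
φ = atan2(y, x) mod 360° = atan2(-1.817, -0.439) = 256.4172°
|p|² = ρ² + z² = 1.86928² + 0.673² = 3.94714
κ = 2ρ / |p|² = 2×1.86928 / 3.94714 = 0.94716
θ = 2·atan2(ρ, z) = 2·atan2(1.86928, 0.673) = 2.45043 rad
ℓ = θ/κ = 2.45043/0.94716 = 2.58714

0.9472 256.42 2.5871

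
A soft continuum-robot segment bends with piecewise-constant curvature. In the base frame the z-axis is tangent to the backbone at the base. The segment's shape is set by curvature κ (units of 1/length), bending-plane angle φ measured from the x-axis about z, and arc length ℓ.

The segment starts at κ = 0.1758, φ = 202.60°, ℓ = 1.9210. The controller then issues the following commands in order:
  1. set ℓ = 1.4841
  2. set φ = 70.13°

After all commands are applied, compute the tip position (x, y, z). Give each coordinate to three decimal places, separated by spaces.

0.065 0.181 1.467

initial: κ=0.1758, φ=202.60°, ℓ=1.9210
cmd 1: set ℓ=1.4841 → (κ,φ,ℓ)=(0.1758,202.60°,1.4841) → tip=(-0.1777,-0.0740,1.4673)
cmd 2: set φ=70.13° → (κ,φ,ℓ)=(0.1758,70.13°,1.4841) → tip=(0.0654,0.1810,1.4673)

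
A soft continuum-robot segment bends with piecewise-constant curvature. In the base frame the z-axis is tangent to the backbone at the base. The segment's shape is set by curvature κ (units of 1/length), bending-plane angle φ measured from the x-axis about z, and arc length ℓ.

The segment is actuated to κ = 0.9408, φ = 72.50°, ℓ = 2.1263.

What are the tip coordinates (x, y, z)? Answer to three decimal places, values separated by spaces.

θ = κ·ℓ = 0.9408 × 2.1263 = 2.00042 rad
ρ = (1 − cos θ)/κ = (1 − -0.41653)/0.9408 = 1.50567
z = sin θ / κ = 0.90912/0.9408 = 0.96633
x = ρ cos φ = 1.50567 × cos(72.50°) = 0.45276
y = ρ sin φ = 1.50567 × sin(72.50°) = 1.43598

0.453 1.436 0.966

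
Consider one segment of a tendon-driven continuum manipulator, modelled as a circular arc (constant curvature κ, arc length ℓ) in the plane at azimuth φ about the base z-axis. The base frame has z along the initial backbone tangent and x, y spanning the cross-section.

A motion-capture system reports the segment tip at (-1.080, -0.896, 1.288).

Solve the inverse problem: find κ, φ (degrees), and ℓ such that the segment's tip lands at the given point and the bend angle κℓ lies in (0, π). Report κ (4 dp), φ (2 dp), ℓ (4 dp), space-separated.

0.7736 219.68 2.1413

ρ = √(x²+y²) = √(-1.080² + -0.896²) = 1.40329
φ = atan2(y, x) mod 360° = atan2(-0.896, -1.080) = 219.6801°
|p|² = ρ² + z² = 1.40329² + 1.288² = 3.62816
κ = 2ρ / |p|² = 2×1.40329 / 3.62816 = 0.77355
θ = 2·atan2(ρ, z) = 2·atan2(1.40329, 1.288) = 1.65642 rad
ℓ = θ/κ = 1.65642/0.77355 = 2.14131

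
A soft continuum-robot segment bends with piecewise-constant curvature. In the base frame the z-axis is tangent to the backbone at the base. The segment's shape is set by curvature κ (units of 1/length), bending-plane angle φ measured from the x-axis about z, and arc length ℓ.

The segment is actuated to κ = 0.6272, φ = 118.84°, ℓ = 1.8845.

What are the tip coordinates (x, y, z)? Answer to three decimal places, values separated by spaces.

-0.478 0.867 1.475

θ = κ·ℓ = 0.6272 × 1.8845 = 1.18196 rad
ρ = (1 − cos θ)/κ = (1 − 0.37911)/0.6272 = 0.98993
z = sin θ / κ = 0.92535/0.6272 = 1.47537
x = ρ cos φ = 0.98993 × cos(118.84°) = -0.47751
y = ρ sin φ = 0.98993 × sin(118.84°) = 0.86715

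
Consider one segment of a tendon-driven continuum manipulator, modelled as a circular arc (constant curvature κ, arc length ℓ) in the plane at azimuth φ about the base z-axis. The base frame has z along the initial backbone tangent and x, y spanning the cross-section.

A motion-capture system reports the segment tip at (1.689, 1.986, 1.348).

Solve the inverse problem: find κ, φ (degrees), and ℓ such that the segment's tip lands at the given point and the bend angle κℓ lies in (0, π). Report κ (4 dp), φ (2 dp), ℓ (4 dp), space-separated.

ρ = √(x²+y²) = √(1.689² + 1.986²) = 2.60709
φ = atan2(y, x) mod 360° = atan2(1.986, 1.689) = 49.6204°
|p|² = ρ² + z² = 2.60709² + 1.348² = 8.61402
κ = 2ρ / |p|² = 2×2.60709 / 8.61402 = 0.60531
θ = 2·atan2(ρ, z) = 2·atan2(2.60709, 1.348) = 2.18720 rad
ℓ = θ/κ = 2.18720/0.60531 = 3.61334

0.6053 49.62 3.6133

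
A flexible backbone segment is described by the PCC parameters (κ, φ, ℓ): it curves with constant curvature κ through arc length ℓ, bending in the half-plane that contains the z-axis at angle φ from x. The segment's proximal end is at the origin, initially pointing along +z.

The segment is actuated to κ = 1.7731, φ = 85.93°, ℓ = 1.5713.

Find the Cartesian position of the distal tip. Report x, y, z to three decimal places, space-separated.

0.078 1.090 0.196

θ = κ·ℓ = 1.7731 × 1.5713 = 2.78607 rad
ρ = (1 − cos θ)/κ = (1 − -0.93747)/1.7731 = 1.09270
z = sin θ / κ = 0.34808/1.7731 = 0.19631
x = ρ cos φ = 1.09270 × cos(85.93°) = 0.07755
y = ρ sin φ = 1.09270 × sin(85.93°) = 1.08994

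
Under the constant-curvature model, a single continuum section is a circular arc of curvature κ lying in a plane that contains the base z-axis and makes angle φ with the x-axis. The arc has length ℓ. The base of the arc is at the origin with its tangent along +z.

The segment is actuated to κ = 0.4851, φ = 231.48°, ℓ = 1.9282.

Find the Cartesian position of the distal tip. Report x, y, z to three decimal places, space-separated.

θ = κ·ℓ = 0.4851 × 1.9282 = 0.93537 rad
ρ = (1 − cos θ)/κ = (1 − 0.59352)/0.4851 = 0.83793
z = sin θ / κ = 0.80482/0.4851 = 1.65908
x = ρ cos φ = 0.83793 × cos(231.48°) = -0.52185
y = ρ sin φ = 0.83793 × sin(231.48°) = -0.65559

-0.522 -0.656 1.659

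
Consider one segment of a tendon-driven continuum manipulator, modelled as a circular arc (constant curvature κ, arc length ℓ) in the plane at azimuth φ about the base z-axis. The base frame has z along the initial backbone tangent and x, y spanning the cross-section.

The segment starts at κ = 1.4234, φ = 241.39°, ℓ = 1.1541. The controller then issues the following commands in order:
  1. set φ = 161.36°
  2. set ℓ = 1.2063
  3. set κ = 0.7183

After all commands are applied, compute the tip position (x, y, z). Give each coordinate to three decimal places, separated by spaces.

initial: κ=1.4234, φ=241.39°, ℓ=1.1541
cmd 1: set φ=161.36° → (κ,φ,ℓ)=(1.4234,161.36°,1.1541) → tip=(-0.7135,0.2407,0.7007)
cmd 2: set ℓ=1.2063 → (κ,φ,ℓ)=(1.4234,161.36°,1.2063) → tip=(-0.7627,0.2573,0.6950)
cmd 3: set κ=0.7183 → (κ,φ,ℓ)=(0.7183,161.36°,1.2063) → tip=(-0.4650,0.1568,1.0609)

-0.465 0.157 1.061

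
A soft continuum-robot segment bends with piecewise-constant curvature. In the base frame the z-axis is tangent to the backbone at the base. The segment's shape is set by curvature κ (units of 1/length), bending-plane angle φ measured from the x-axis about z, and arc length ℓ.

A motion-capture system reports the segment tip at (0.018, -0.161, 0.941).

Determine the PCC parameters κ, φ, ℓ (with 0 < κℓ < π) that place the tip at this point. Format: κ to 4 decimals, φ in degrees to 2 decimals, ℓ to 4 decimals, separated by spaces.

ρ = √(x²+y²) = √(0.018² + -0.161²) = 0.16200
φ = atan2(y, x) mod 360° = atan2(-0.161, 0.018) = 276.3792°
|p|² = ρ² + z² = 0.16200² + 0.941² = 0.91173
κ = 2ρ / |p|² = 2×0.16200 / 0.91173 = 0.35538
θ = 2·atan2(ρ, z) = 2·atan2(0.16200, 0.941) = 0.34098 rad
ℓ = θ/κ = 0.34098/0.35538 = 0.95948

0.3554 276.38 0.9595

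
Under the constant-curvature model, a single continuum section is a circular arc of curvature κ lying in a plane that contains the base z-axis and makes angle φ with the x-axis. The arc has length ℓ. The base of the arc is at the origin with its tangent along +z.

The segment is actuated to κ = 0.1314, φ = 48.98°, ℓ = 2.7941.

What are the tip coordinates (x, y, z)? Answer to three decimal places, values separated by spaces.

θ = κ·ℓ = 0.1314 × 2.7941 = 0.36714 rad
ρ = (1 − cos θ)/κ = (1 − 0.93336)/0.1314 = 0.50718
z = sin θ / κ = 0.35895/0.1314 = 2.73175
x = ρ cos φ = 0.50718 × cos(48.98°) = 0.33288
y = ρ sin φ = 0.50718 × sin(48.98°) = 0.38266

0.333 0.383 2.732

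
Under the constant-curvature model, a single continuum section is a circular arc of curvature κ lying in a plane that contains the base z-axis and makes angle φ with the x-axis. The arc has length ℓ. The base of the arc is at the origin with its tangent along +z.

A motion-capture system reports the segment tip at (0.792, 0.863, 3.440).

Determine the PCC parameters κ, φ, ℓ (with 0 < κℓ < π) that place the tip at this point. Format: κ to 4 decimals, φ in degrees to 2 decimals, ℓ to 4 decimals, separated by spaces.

ρ = √(x²+y²) = √(0.792² + 0.863²) = 1.17134
φ = atan2(y, x) mod 360° = atan2(0.863, 0.792) = 47.4565°
|p|² = ρ² + z² = 1.17134² + 3.440² = 13.20563
κ = 2ρ / |p|² = 2×1.17134 / 13.20563 = 0.17740
θ = 2·atan2(ρ, z) = 2·atan2(1.17134, 3.440) = 0.65638 rad
ℓ = θ/κ = 0.65638/0.17740 = 3.70002

0.1774 47.46 3.7000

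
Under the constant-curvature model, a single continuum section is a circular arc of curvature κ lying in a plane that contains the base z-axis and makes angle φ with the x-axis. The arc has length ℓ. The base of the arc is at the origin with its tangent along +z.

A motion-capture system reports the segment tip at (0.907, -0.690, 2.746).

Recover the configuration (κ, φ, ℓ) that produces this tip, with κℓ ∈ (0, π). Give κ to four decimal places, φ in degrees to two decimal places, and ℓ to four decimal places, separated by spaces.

0.2579 322.74 3.0512

ρ = √(x²+y²) = √(0.907² + -0.690²) = 1.13963
φ = atan2(y, x) mod 360° = atan2(-0.690, 0.907) = 322.7379°
|p|² = ρ² + z² = 1.13963² + 2.746² = 8.83927
κ = 2ρ / |p|² = 2×1.13963 / 8.83927 = 0.25786
θ = 2·atan2(ρ, z) = 2·atan2(1.13963, 2.746) = 0.78676 rad
ℓ = θ/κ = 0.78676/0.25786 = 3.05118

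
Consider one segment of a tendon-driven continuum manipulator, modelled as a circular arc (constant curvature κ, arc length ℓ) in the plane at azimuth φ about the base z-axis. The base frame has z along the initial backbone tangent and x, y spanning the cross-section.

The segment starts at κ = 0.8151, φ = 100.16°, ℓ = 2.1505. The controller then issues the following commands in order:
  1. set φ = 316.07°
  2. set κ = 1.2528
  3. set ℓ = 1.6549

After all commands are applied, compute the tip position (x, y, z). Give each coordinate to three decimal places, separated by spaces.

initial: κ=0.8151, φ=100.16°, ℓ=2.1505
cmd 1: set φ=316.07° → (κ,φ,ℓ)=(0.8151,316.07°,2.1505) → tip=(1.0435,-1.0053,1.2066)
cmd 2: set κ=1.2528 → (κ,φ,ℓ)=(1.2528,316.07°,2.1505) → tip=(1.0931,-1.0530,0.3454)
cmd 3: set ℓ=1.6549 → (κ,φ,ℓ)=(1.2528,316.07°,1.6549) → tip=(0.8517,-0.8205,0.6996)

0.852 -0.820 0.700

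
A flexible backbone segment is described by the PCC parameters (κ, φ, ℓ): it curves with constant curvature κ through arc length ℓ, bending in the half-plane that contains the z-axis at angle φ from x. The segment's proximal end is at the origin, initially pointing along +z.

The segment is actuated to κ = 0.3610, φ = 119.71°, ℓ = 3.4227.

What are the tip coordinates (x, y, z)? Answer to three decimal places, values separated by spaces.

θ = κ·ℓ = 0.3610 × 3.4227 = 1.23559 rad
ρ = (1 − cos θ)/κ = (1 − 0.32896)/0.3610 = 1.85884
z = sin θ / κ = 0.94434/0.3610 = 2.61591
x = ρ cos φ = 1.85884 × cos(119.71°) = -0.92126
y = ρ sin φ = 1.85884 × sin(119.71°) = 1.61448

-0.921 1.614 2.616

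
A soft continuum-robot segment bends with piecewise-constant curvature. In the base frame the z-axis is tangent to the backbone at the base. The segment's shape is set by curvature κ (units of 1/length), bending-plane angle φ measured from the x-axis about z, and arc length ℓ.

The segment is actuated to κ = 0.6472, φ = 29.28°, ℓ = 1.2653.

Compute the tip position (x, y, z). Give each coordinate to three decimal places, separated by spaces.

θ = κ·ℓ = 0.6472 × 1.2653 = 0.81890 rad
ρ = (1 − cos θ)/κ = (1 − 0.68302)/0.6472 = 0.48977
z = sin θ / κ = 0.73040/0.6472 = 1.12855
x = ρ cos φ = 0.48977 × cos(29.28°) = 0.42719
y = ρ sin φ = 0.48977 × sin(29.28°) = 0.23953

0.427 0.240 1.129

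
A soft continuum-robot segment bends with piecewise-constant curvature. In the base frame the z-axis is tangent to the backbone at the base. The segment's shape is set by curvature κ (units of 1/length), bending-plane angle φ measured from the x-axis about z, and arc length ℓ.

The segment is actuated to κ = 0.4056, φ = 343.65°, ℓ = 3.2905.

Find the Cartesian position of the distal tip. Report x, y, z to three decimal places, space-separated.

θ = κ·ℓ = 0.4056 × 3.2905 = 1.33463 rad
ρ = (1 − cos θ)/κ = (1 − 0.23398)/0.4056 = 1.88861
z = sin θ / κ = 0.97224/0.4056 = 2.39704
x = ρ cos φ = 1.88861 × cos(343.65°) = 1.81223
y = ρ sin φ = 1.88861 × sin(343.65°) = -0.53165

1.812 -0.532 2.397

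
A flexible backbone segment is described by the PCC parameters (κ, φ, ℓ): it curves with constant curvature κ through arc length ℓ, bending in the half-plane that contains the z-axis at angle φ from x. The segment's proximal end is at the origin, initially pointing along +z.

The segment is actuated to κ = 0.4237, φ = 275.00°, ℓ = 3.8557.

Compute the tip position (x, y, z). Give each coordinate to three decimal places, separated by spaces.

θ = κ·ℓ = 0.4237 × 3.8557 = 1.63366 rad
ρ = (1 − cos θ)/κ = (1 − -0.06282)/0.4237 = 2.50843
z = sin θ / κ = 0.99802/0.4237 = 2.35550
x = ρ cos φ = 2.50843 × cos(275.00°) = 0.21862
y = ρ sin φ = 2.50843 × sin(275.00°) = -2.49889

0.219 -2.499 2.355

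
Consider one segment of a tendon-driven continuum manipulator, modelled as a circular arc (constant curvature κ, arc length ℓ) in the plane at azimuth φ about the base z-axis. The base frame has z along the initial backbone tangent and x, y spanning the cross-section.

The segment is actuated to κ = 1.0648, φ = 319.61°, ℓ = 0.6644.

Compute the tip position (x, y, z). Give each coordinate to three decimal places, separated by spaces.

0.172 -0.146 0.610

θ = κ·ℓ = 1.0648 × 0.6644 = 0.70745 rad
ρ = (1 − cos θ)/κ = (1 − 0.76002)/1.0648 = 0.22538
z = sin θ / κ = 0.64990/1.0648 = 0.61035
x = ρ cos φ = 0.22538 × cos(319.61°) = 0.17166
y = ρ sin φ = 0.22538 × sin(319.61°) = -0.14604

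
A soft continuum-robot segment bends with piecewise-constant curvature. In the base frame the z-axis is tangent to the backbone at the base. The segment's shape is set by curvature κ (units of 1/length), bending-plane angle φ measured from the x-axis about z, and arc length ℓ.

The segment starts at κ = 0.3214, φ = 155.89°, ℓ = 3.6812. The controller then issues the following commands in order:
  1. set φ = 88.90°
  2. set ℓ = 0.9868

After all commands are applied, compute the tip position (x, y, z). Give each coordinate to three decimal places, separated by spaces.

0.003 0.155 0.970

initial: κ=0.3214, φ=155.89°, ℓ=3.6812
cmd 1: set φ=88.90° → (κ,φ,ℓ)=(0.3214,88.90°,3.6812) → tip=(0.0372,1.9349,2.8805)
cmd 2: set ℓ=0.9868 → (κ,φ,ℓ)=(0.3214,88.90°,0.9868) → tip=(0.0030,0.1551,0.9703)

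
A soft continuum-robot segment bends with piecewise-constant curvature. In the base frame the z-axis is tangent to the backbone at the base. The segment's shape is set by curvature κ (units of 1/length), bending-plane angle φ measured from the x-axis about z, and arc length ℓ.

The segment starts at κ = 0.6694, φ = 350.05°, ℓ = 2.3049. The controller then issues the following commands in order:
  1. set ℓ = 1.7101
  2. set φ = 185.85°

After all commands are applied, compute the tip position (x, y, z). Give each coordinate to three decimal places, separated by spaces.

-0.872 -0.089 1.360

initial: κ=0.6694, φ=350.05°, ℓ=2.3049
cmd 1: set ℓ=1.7101 → (κ,φ,ℓ)=(0.6694,350.05°,1.7101) → tip=(0.8633,-0.1514,1.3603)
cmd 2: set φ=185.85° → (κ,φ,ℓ)=(0.6694,185.85°,1.7101) → tip=(-0.8719,-0.0893,1.3603)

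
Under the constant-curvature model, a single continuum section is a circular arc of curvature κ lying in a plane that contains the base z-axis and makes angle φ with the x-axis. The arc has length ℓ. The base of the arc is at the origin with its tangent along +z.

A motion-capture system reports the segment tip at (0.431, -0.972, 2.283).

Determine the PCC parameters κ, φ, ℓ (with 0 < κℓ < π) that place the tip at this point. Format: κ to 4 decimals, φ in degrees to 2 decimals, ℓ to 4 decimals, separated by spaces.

ρ = √(x²+y²) = √(0.431² + -0.972²) = 1.06327
φ = atan2(y, x) mod 360° = atan2(-0.972, 0.431) = 293.9132°
|p|² = ρ² + z² = 1.06327² + 2.283² = 6.34263
κ = 2ρ / |p|² = 2×1.06327 / 6.34263 = 0.33528
θ = 2·atan2(ρ, z) = 2·atan2(1.06327, 2.283) = 0.87172 rad
ℓ = θ/κ = 0.87172/0.33528 = 2.60000

0.3353 293.91 2.6000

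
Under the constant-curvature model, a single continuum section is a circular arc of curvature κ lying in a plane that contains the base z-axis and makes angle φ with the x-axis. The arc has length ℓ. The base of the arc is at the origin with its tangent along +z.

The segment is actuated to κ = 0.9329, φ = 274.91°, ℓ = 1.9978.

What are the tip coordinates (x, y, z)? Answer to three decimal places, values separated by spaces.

θ = κ·ℓ = 0.9329 × 1.9978 = 1.86375 rad
ρ = (1 − cos θ)/κ = (1 − -0.28878)/0.9329 = 1.38148
z = sin θ / κ = 0.95740/0.9329 = 1.02626
x = ρ cos φ = 1.38148 × cos(274.91°) = 0.11824
y = ρ sin φ = 1.38148 × sin(274.91°) = -1.37641

0.118 -1.376 1.026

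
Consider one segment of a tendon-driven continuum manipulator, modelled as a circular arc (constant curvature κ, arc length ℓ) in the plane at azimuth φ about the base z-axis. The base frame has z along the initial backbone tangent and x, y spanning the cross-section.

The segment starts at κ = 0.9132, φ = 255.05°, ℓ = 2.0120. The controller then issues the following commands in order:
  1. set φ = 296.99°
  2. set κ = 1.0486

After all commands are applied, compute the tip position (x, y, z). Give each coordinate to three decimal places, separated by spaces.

0.655 -1.286 0.818

initial: κ=0.9132, φ=255.05°, ℓ=2.0120
cmd 1: set φ=296.99° → (κ,φ,ℓ)=(0.9132,296.99°,2.0120) → tip=(0.6279,-1.2328,1.0564)
cmd 2: set κ=1.0486 → (κ,φ,ℓ)=(1.0486,296.99°,2.0120) → tip=(0.6549,-1.2860,0.8185)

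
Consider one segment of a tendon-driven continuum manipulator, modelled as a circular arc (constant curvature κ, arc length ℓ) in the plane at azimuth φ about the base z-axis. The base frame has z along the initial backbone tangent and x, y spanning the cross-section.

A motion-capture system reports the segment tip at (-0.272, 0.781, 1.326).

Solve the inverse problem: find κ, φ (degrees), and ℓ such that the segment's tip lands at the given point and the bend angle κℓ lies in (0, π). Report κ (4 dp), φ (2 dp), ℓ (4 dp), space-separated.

ρ = √(x²+y²) = √(-0.272² + 0.781²) = 0.82701
φ = atan2(y, x) mod 360° = atan2(0.781, -0.272) = 109.2018°
|p|² = ρ² + z² = 0.82701² + 1.326² = 2.44222
κ = 2ρ / |p|² = 2×0.82701 / 2.44222 = 0.67726
θ = 2·atan2(ρ, z) = 2·atan2(0.82701, 1.326) = 1.11531 rad
ℓ = θ/κ = 1.11531/0.67726 = 1.64680

0.6773 109.20 1.6468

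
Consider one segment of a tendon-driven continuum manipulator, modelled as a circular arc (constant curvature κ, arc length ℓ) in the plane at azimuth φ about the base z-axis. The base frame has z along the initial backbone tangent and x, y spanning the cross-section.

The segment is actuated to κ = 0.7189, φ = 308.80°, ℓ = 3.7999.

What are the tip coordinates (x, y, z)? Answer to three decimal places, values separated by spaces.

θ = κ·ℓ = 0.7189 × 3.7999 = 2.73175 rad
ρ = (1 − cos θ)/κ = (1 − -0.91718)/0.7189 = 2.66683
z = sin θ / κ = 0.39847/0.7189 = 0.55427
x = ρ cos φ = 2.66683 × cos(308.80°) = 1.67104
y = ρ sin φ = 2.66683 × sin(308.80°) = -2.07836

1.671 -2.078 0.554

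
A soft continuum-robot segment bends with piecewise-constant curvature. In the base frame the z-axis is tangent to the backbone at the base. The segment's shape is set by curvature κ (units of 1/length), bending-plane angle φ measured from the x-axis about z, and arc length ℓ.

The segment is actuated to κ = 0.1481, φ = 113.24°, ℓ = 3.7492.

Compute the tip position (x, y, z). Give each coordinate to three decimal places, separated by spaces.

θ = κ·ℓ = 0.1481 × 3.7492 = 0.55526 rad
ρ = (1 − cos θ)/κ = (1 − 0.84977)/0.1481 = 1.01441
z = sin θ / κ = 0.52716/0.1481 = 3.55950
x = ρ cos φ = 1.01441 × cos(113.24°) = -0.40027
y = ρ sin φ = 1.01441 × sin(113.24°) = 0.93210

-0.400 0.932 3.559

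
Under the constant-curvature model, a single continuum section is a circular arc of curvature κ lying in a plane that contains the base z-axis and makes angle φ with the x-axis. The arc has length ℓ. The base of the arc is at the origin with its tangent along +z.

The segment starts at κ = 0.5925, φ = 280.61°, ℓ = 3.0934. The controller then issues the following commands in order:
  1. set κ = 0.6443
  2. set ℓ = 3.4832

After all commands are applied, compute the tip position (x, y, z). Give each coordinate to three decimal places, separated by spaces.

0.464 -2.477 1.213

initial: κ=0.5925, φ=280.61°, ℓ=3.0934
cmd 1: set κ=0.6443 → (κ,φ,ℓ)=(0.6443,280.61°,3.0934) → tip=(0.4029,-2.1508,1.4157)
cmd 2: set ℓ=3.4832 → (κ,φ,ℓ)=(0.6443,280.61°,3.4832) → tip=(0.4640,-2.4770,1.2132)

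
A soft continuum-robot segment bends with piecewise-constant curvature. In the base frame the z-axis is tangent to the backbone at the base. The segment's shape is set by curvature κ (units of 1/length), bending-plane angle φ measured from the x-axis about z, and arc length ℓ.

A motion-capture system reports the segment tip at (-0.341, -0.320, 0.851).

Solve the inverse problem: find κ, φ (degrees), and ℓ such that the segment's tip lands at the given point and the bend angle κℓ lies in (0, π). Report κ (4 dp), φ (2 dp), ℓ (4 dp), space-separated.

ρ = √(x²+y²) = √(-0.341² + -0.320²) = 0.46763
φ = atan2(y, x) mod 360° = atan2(-0.320, -0.341) = 223.1803°
|p|² = ρ² + z² = 0.46763² + 0.851² = 0.94288
κ = 2ρ / |p|² = 2×0.46763 / 0.94288 = 0.99192
θ = 2·atan2(ρ, z) = 2·atan2(0.46763, 0.851) = 1.00493 rad
ℓ = θ/κ = 1.00493/0.99192 = 1.01312

0.9919 223.18 1.0131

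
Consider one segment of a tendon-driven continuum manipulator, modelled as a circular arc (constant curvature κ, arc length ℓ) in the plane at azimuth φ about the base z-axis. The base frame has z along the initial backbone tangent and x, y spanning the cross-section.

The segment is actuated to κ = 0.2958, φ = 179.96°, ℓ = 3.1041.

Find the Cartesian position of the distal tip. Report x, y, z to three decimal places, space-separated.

-1.328 0.001 2.686

θ = κ·ℓ = 0.2958 × 3.1041 = 0.91819 rad
ρ = (1 − cos θ)/κ = (1 − 0.60726)/0.2958 = 1.32773
z = sin θ / κ = 0.79451/0.2958 = 2.68595
x = ρ cos φ = 1.32773 × cos(179.96°) = -1.32773
y = ρ sin φ = 1.32773 × sin(179.96°) = 0.00093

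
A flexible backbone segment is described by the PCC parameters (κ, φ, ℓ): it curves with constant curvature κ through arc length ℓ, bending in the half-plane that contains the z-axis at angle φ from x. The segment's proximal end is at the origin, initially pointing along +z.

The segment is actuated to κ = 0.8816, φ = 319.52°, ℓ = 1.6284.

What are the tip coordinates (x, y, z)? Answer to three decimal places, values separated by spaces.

0.746 -0.637 1.124

θ = κ·ℓ = 0.8816 × 1.6284 = 1.43560 rad
ρ = (1 − cos θ)/κ = (1 − 0.13479)/0.8816 = 0.98141
z = sin θ / κ = 0.99087/0.8816 = 1.12395
x = ρ cos φ = 0.98141 × cos(319.52°) = 0.74649
y = ρ sin φ = 0.98141 × sin(319.52°) = -0.63712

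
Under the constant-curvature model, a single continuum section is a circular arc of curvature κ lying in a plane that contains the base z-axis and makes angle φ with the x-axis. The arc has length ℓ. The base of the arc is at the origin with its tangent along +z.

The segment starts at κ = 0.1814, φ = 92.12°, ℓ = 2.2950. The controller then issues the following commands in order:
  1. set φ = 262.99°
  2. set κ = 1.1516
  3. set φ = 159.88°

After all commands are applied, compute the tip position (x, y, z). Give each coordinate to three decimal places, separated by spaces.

initial: κ=0.1814, φ=92.12°, ℓ=2.2950
cmd 1: set φ=262.99° → (κ,φ,ℓ)=(0.1814,262.99°,2.2950) → tip=(-0.0575,-0.4673,2.2293)
cmd 2: set κ=1.1516 → (κ,φ,ℓ)=(1.1516,262.99°,2.2950) → tip=(-0.1990,-1.6188,0.4153)
cmd 3: set φ=159.88° → (κ,φ,ℓ)=(1.1516,159.88°,2.2950) → tip=(-1.5314,0.5610,0.4153)

-1.531 0.561 0.415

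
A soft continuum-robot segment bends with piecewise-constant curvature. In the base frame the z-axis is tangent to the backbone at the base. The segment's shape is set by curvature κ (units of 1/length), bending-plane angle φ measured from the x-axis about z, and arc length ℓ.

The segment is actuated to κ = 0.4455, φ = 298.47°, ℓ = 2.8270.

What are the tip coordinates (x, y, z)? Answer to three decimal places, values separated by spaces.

0.742 -1.369 2.137

θ = κ·ℓ = 0.4455 × 2.8270 = 1.25943 rad
ρ = (1 − cos θ)/κ = (1 − 0.30636)/0.4455 = 1.55699
z = sin θ / κ = 0.95192/0.4455 = 2.13673
x = ρ cos φ = 1.55699 × cos(298.47°) = 0.74221
y = ρ sin φ = 1.55699 × sin(298.47°) = -1.36870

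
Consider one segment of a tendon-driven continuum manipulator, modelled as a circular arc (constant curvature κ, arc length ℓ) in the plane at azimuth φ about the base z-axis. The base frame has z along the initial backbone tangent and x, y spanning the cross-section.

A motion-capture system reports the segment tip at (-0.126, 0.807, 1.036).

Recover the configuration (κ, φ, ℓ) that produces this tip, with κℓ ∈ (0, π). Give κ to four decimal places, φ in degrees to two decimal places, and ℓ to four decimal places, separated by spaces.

ρ = √(x²+y²) = √(-0.126² + 0.807²) = 0.81678
φ = atan2(y, x) mod 360° = atan2(0.807, -0.126) = 98.8742°
|p|² = ρ² + z² = 0.81678² + 1.036² = 1.74042
κ = 2ρ / |p|² = 2×0.81678 / 1.74042 = 0.93860
θ = 2·atan2(ρ, z) = 2·atan2(0.81678, 1.036) = 1.33525 rad
ℓ = θ/κ = 1.33525/0.93860 = 1.42260

0.9386 98.87 1.4226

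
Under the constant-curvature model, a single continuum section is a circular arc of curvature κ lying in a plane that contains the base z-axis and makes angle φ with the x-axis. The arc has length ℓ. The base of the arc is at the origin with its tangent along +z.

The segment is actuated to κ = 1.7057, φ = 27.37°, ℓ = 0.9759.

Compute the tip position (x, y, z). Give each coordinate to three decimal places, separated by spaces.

θ = κ·ℓ = 1.7057 × 0.9759 = 1.66459 rad
ρ = (1 − cos θ)/κ = (1 − -0.09366)/1.7057 = 0.64118
z = sin θ / κ = 0.99560/1.7057 = 0.58369
x = ρ cos φ = 0.64118 × cos(27.37°) = 0.56940
y = ρ sin φ = 0.64118 × sin(27.37°) = 0.29477

0.569 0.295 0.584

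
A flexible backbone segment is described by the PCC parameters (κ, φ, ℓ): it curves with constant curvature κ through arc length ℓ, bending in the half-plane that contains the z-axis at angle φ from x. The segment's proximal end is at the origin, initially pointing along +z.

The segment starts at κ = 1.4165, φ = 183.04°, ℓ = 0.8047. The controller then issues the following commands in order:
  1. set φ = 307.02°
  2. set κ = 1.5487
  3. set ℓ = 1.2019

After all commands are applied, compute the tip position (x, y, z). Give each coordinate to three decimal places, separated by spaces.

0.500 -0.663 0.619

initial: κ=1.4165, φ=183.04°, ℓ=0.8047
cmd 1: set φ=307.02° → (κ,φ,ℓ)=(1.4165,307.02°,0.8047) → tip=(0.2475,-0.3282,0.6414)
cmd 2: set κ=1.5487 → (κ,φ,ℓ)=(1.5487,307.02°,0.8047) → tip=(0.2648,-0.3511,0.6120)
cmd 3: set ℓ=1.2019 → (κ,φ,ℓ)=(1.5487,307.02°,1.2019) → tip=(0.5002,-0.6633,0.6186)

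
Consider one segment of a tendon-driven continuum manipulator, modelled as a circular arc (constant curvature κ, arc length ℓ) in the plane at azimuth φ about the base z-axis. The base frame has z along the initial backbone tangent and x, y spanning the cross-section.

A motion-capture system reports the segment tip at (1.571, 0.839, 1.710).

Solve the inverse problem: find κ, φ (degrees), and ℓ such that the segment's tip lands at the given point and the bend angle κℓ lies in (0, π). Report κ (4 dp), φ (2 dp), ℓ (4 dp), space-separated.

0.5843 28.10 2.7579

ρ = √(x²+y²) = √(1.571² + 0.839²) = 1.78100
φ = atan2(y, x) mod 360° = atan2(0.839, 1.571) = 28.1047°
|p|² = ρ² + z² = 1.78100² + 1.710² = 6.09606
κ = 2ρ / |p|² = 2×1.78100 / 6.09606 = 0.58431
θ = 2·atan2(ρ, z) = 2·atan2(1.78100, 1.710) = 1.61147 rad
ℓ = θ/κ = 1.61147/0.58431 = 2.75789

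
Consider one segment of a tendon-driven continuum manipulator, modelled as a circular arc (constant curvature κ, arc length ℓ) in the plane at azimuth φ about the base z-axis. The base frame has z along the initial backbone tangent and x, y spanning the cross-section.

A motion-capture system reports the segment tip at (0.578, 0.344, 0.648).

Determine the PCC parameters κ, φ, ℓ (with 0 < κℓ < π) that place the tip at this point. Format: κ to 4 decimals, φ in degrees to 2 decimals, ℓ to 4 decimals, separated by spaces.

ρ = √(x²+y²) = √(0.578² + 0.344²) = 0.67262
φ = atan2(y, x) mod 360° = atan2(0.344, 0.578) = 30.7592°
|p|² = ρ² + z² = 0.67262² + 0.648² = 0.87232
κ = 2ρ / |p|² = 2×0.67262 / 0.87232 = 1.54214
θ = 2·atan2(ρ, z) = 2·atan2(0.67262, 0.648) = 1.60808 rad
ℓ = θ/κ = 1.60808/1.54214 = 1.04276

1.5421 30.76 1.0428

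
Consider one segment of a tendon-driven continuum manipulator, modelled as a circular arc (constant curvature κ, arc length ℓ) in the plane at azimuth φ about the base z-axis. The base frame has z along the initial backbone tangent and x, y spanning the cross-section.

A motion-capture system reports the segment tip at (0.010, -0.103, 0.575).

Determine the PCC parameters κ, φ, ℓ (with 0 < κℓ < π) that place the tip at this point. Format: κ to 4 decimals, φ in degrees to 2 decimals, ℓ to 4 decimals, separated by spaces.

ρ = √(x²+y²) = √(0.010² + -0.103²) = 0.10348
φ = atan2(y, x) mod 360° = atan2(-0.103, 0.010) = 275.5453°
|p|² = ρ² + z² = 0.10348² + 0.575² = 0.34133
κ = 2ρ / |p|² = 2×0.10348 / 0.34133 = 0.60635
θ = 2·atan2(ρ, z) = 2·atan2(0.10348, 0.575) = 0.35613 rad
ℓ = θ/κ = 0.35613/0.60635 = 0.58734

0.6064 275.55 0.5873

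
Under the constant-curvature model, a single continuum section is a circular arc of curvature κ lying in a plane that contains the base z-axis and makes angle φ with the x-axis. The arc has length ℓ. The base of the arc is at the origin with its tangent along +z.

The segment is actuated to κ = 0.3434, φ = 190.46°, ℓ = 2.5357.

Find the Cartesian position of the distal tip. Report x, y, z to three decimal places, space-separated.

θ = κ·ℓ = 0.3434 × 2.5357 = 0.87076 rad
ρ = (1 − cos θ)/κ = (1 − 0.64425)/0.3434 = 1.03598
z = sin θ / κ = 0.76482/0.3434 = 2.22719
x = ρ cos φ = 1.03598 × cos(190.46°) = -1.01876
y = ρ sin φ = 1.03598 × sin(190.46°) = -0.18808

-1.019 -0.188 2.227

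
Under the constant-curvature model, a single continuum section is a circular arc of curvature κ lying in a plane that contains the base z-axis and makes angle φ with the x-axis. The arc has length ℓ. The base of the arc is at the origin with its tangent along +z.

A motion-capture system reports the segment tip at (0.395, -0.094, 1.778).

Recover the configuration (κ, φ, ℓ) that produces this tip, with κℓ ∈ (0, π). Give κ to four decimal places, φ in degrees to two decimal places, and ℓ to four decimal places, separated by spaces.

ρ = √(x²+y²) = √(0.395² + -0.094²) = 0.40603
φ = atan2(y, x) mod 360° = atan2(-0.094, 0.395) = 346.6140°
|p|² = ρ² + z² = 0.40603² + 1.778² = 3.32615
κ = 2ρ / |p|² = 2×0.40603 / 3.32615 = 0.24414
θ = 2·atan2(ρ, z) = 2·atan2(0.40603, 1.778) = 0.44903 rad
ℓ = θ/κ = 0.44903/0.24414 = 1.83918

0.2441 346.61 1.8392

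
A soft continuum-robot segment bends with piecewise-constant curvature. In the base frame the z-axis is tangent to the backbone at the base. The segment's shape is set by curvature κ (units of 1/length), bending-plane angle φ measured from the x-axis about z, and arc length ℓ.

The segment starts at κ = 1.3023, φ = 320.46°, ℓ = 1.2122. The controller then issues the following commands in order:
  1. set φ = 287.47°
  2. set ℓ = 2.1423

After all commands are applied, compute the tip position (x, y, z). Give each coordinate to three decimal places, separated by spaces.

initial: κ=1.3023, φ=320.46°, ℓ=1.2122
cmd 1: set φ=287.47° → (κ,φ,ℓ)=(1.3023,287.47°,1.2122) → tip=(0.2323,-0.7382,0.7678)
cmd 2: set ℓ=2.1423 → (κ,φ,ℓ)=(1.3023,287.47°,2.1423) → tip=(0.4469,-1.4201,0.2645)

0.447 -1.420 0.265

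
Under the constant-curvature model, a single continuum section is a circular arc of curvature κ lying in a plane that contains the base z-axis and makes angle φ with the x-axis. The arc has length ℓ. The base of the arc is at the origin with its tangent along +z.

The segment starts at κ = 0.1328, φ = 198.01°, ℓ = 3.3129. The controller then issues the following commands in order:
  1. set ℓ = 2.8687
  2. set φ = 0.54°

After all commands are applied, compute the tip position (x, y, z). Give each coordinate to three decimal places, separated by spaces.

initial: κ=0.1328, φ=198.01°, ℓ=3.3129
cmd 1: set ℓ=2.8687 → (κ,φ,ℓ)=(0.1328,198.01°,2.8687) → tip=(-0.5134,-0.1669,2.7998)
cmd 2: set φ=0.54° → (κ,φ,ℓ)=(0.1328,0.54°,2.8687) → tip=(0.5398,0.0051,2.7998)

0.540 0.005 2.800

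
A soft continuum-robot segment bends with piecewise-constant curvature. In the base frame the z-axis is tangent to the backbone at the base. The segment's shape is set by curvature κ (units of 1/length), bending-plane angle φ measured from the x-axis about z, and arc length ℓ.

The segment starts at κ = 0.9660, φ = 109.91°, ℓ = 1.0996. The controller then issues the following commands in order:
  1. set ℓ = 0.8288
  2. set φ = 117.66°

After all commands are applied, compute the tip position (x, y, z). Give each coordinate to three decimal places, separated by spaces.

-0.146 0.278 0.743

initial: κ=0.9660, φ=109.91°, ℓ=1.0996
cmd 1: set ℓ=0.8288 → (κ,φ,ℓ)=(0.9660,109.91°,0.8288) → tip=(-0.1071,0.2956,0.7431)
cmd 2: set φ=117.66° → (κ,φ,ℓ)=(0.9660,117.66°,0.8288) → tip=(-0.1460,0.2785,0.7431)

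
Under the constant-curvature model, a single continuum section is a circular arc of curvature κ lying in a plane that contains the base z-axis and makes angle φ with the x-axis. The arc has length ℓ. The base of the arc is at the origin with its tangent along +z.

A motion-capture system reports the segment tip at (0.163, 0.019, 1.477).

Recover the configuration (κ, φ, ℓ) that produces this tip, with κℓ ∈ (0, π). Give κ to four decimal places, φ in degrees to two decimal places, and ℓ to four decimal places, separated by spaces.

0.1486 6.65 1.4891

ρ = √(x²+y²) = √(0.163² + 0.019²) = 0.16410
φ = atan2(y, x) mod 360° = atan2(0.019, 0.163) = 6.6486°
|p|² = ρ² + z² = 0.16410² + 1.477² = 2.20846
κ = 2ρ / |p|² = 2×0.16410 / 2.20846 = 0.14861
θ = 2·atan2(ρ, z) = 2·atan2(0.16410, 1.477) = 0.22130 rad
ℓ = θ/κ = 0.22130/0.14861 = 1.48913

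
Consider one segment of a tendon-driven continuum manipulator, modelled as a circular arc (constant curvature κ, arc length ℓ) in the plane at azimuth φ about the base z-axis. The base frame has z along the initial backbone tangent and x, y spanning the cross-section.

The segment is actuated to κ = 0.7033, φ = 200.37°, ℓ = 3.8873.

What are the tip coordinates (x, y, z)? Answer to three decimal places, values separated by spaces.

θ = κ·ℓ = 0.7033 × 3.8873 = 2.73394 rad
ρ = (1 − cos θ)/κ = (1 − -0.91805)/0.7033 = 2.72722
z = sin θ / κ = 0.39646/0.7033 = 0.56371
x = ρ cos φ = 2.72722 × cos(200.37°) = -2.55667
y = ρ sin φ = 2.72722 × sin(200.37°) = -0.94929

-2.557 -0.949 0.564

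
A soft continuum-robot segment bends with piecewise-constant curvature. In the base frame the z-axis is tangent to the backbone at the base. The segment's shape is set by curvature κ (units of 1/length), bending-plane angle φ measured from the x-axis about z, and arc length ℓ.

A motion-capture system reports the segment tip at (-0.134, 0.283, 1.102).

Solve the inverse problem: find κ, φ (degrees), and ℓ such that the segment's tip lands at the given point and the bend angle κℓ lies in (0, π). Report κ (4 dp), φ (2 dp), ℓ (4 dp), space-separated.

ρ = √(x²+y²) = √(-0.134² + 0.283²) = 0.31312
φ = atan2(y, x) mod 360° = atan2(0.283, -0.134) = 115.3375°
|p|² = ρ² + z² = 0.31312² + 1.102² = 1.31245
κ = 2ρ / |p|² = 2×0.31312 / 1.31245 = 0.47716
θ = 2·atan2(ρ, z) = 2·atan2(0.31312, 1.102) = 0.55369 rad
ℓ = θ/κ = 0.55369/0.47716 = 1.16039

0.4772 115.34 1.1604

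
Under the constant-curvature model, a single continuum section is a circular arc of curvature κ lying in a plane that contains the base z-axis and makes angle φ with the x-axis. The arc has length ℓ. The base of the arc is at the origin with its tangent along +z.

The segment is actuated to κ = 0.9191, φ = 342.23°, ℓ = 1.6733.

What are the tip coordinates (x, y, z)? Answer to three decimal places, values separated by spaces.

θ = κ·ℓ = 0.9191 × 1.6733 = 1.53793 rad
ρ = (1 − cos θ)/κ = (1 − 0.03286)/0.9191 = 1.05227
z = sin θ / κ = 0.99946/0.9191 = 1.08743
x = ρ cos φ = 1.05227 × cos(342.23°) = 1.00206
y = ρ sin φ = 1.05227 × sin(342.23°) = -0.32115

1.002 -0.321 1.087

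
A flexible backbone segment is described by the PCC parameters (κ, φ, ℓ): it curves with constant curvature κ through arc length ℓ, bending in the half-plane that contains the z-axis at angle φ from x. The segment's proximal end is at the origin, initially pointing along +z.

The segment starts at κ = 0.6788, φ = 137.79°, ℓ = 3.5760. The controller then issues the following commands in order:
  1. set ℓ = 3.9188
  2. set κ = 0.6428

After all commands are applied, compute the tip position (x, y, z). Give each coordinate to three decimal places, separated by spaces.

initial: κ=0.6788, φ=137.79°, ℓ=3.5760
cmd 1: set ℓ=3.9188 → (κ,φ,ℓ)=(0.6788,137.79°,3.9188) → tip=(-2.0583,1.8670,0.6823)
cmd 2: set κ=0.6428 → (κ,φ,ℓ)=(0.6428,137.79°,3.9188) → tip=(-2.0884,1.8943,0.9072)

-2.088 1.894 0.907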